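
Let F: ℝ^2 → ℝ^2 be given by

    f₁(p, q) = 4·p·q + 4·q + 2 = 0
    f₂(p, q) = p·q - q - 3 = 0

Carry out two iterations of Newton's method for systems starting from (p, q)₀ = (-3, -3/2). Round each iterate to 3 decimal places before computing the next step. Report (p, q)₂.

(-0.714, -1.750)

At (-3, -3/2): F = (14.000, 3.000).
Jacobian J = [[4·q, 4·p + 4], [q, p - 1]].
At the point, J = [[-6.000, -8.000], [-1.500, -4.000]] (det J = 12.000).
Solving J·Δ = −F gives Δ = (2.667, -0.250).
Then the next iterate is (p, q)₁ = (-0.333, -1.750).
Round to (-0.333, -1.750) and repeat: F = (-2.669, -0.66725), J = [[-7.000, 2.668], [-1.750, -1.333]].
Δ = (-0.381, 0.000), so (p, q)₂ = (-0.714, -1.750).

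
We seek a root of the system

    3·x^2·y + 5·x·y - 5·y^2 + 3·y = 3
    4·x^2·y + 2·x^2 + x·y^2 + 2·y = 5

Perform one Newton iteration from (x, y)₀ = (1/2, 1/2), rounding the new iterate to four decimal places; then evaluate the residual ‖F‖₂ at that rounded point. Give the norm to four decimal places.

2.7826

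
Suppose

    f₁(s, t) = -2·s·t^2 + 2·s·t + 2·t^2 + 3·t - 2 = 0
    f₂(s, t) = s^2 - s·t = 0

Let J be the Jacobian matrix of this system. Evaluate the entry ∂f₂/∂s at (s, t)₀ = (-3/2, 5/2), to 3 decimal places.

∂f₂/∂s = 2·s - t.
At (-3/2, 5/2) this is -5.500.

-5.500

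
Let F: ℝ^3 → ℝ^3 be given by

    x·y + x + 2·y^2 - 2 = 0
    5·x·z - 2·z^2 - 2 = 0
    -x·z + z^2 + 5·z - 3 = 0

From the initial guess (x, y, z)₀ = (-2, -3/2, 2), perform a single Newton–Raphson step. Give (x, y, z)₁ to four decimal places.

At (-2, -3/2, 2): F = (3.5000, -30.0000, 15.0000).
Jacobian J = [[y + 1, x + 4·y, 0], [5·z, 0, 5·x - 4·z], [-z, 0, -x + 2·z + 5]].
At the point, J = [[-0.5000, -8.0000, 0.0000], [10.0000, 0.0000, -18.0000], [-2.0000, 0.0000, 11.0000]] (det J = 592.0000).
Solving J·Δ = −F gives Δ = (0.8108, 0.3868, -1.2162).
Then the next iterate is (x, y, z)₁ = (-1.1892, -1.1132, 0.7838).

(-1.1892, -1.1132, 0.7838)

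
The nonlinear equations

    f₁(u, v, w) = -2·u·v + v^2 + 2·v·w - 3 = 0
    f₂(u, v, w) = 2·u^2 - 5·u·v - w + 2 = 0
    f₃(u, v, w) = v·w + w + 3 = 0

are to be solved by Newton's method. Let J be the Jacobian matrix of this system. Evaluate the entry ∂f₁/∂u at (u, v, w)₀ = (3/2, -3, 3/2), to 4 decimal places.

∂f₁/∂u = -2·v.
At (3/2, -3, 3/2) this is 6.0000.

6.0000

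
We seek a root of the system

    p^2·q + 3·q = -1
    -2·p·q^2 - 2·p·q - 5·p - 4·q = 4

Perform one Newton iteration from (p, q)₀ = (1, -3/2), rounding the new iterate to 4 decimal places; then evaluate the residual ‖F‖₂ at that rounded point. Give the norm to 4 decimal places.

2.7276

At (1, -3/2): F = (-5.0000, -4.5000).
Jacobian J = [[2·p·q, p^2 + 3], [-2·q^2 - 2·q - 5, -4·p·q - 2·p - 4]].
At the point, J = [[-3.0000, 4.0000], [-6.5000, 0.0000]] (det J = 26.0000).
Solving J·Δ = −F gives Δ = (-0.6923, 0.7308).
Then the next iterate is (p, q)₁ = (0.3077, -0.7692).
Re-evaluating at (0.3077, -0.7692): F = (-1.380427, -2.352447), so ‖F‖₂ = 2.7276.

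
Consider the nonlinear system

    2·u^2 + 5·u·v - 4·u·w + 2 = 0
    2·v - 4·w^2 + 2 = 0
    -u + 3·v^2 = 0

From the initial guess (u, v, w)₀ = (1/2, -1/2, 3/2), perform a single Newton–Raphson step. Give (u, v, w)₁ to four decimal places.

At (1/2, -1/2, 3/2): F = (-1.7500, -8.0000, 0.2500).
Jacobian J = [[4·u + 5·v - 4·w, 5·u, -4·u], [0, 2, -8·w], [-1, 6·v, 0]].
At the point, J = [[-6.5000, 2.5000, -2.0000], [0.0000, 2.0000, -12.0000], [-1.0000, -3.0000, 0.0000]] (det J = 260.0000).
Solving J·Δ = −F gives Δ = (-0.0327, 0.0942, -0.6510).
Then the next iterate is (u, v, w)₁ = (0.4673, -0.4058, 0.8490).

(0.4673, -0.4058, 0.8490)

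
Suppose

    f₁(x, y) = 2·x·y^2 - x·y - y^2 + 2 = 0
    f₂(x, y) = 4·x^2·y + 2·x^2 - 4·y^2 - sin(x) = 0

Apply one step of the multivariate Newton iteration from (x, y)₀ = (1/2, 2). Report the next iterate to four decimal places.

At (1/2, 2): F = (1.0000, -13.979426).
Jacobian J = [[2·y^2 - y, 4·x·y - x - 2·y], [8·x·y + 4·x - cos(x), 4·x^2 - 8·y]].
At the point, J = [[6.0000, -0.5000], [9.122417, -15.0000]] (det J = -85.438791).
Solving J·Δ = −F gives Δ = (-0.2574, -1.0885).
Then the next iterate is (x, y)₁ = (0.2426, 0.9115).

(0.2426, 0.9115)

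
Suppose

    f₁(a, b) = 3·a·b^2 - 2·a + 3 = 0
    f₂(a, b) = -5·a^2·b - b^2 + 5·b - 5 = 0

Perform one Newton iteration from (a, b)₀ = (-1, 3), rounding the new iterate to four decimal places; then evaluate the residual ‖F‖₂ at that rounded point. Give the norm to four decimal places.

7.0454

At (-1, 3): F = (-22.0000, -14.0000).
Jacobian J = [[3·b^2 - 2, 6·a·b], [-10·a·b, -5·a^2 - 2·b + 5]].
At the point, J = [[25.0000, -18.0000], [30.0000, -6.0000]] (det J = 390.0000).
Solving J·Δ = −F gives Δ = (0.3077, -0.7949).
Then the next iterate is (a, b)₁ = (-0.6923, 2.2051).
Re-evaluating at (-0.6923, 2.2051): F = (-5.714256, -4.121260), so ‖F‖₂ = 7.0454.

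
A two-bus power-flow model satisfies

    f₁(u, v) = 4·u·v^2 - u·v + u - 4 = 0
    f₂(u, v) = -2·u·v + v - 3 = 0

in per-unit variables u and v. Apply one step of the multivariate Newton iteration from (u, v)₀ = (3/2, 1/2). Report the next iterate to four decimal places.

(-12.8333, 5.6667)

At (3/2, 1/2): F = (-1.7500, -4.0000).
Jacobian J = [[4·v^2 - v + 1, 8·u·v - u], [-2·v, -2·u + 1]].
At the point, J = [[1.5000, 4.5000], [-1.0000, -2.0000]] (det J = 1.5000).
Solving J·Δ = −F gives Δ = (-14.3333, 5.1667).
Then the next iterate is (u, v)₁ = (-12.8333, 5.6667).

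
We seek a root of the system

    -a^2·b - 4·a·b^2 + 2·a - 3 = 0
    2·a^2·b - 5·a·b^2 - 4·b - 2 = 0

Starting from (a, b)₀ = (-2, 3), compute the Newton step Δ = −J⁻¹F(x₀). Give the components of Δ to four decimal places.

(0.6192, -0.8950)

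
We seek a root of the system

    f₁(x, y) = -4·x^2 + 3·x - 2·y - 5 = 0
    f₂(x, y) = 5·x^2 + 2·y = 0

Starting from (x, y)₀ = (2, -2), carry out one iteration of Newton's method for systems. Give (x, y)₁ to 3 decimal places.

At (2, -2): F = (-11.000, 16.000).
Jacobian J = [[-8·x + 3, -2], [10·x, 2]].
At the point, J = [[-13.000, -2.000], [20.000, 2.000]] (det J = 14.000).
Solving J·Δ = −F gives Δ = (-0.714, -0.857).
Then the next iterate is (x, y)₁ = (1.286, -2.857).

(1.286, -2.857)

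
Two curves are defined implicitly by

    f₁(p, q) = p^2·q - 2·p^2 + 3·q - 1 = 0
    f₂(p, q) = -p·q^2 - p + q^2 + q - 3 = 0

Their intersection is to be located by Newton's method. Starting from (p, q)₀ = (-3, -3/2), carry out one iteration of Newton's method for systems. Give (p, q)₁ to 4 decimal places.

(-1.3490, -1.3060)

At (-3, -3/2): F = (-37.0000, 7.5000).
Jacobian J = [[2·p·q - 4·p, p^2 + 3], [-q^2 - 1, -2·p·q + 2·q + 1]].
At the point, J = [[21.0000, 12.0000], [-3.2500, -11.0000]] (det J = -192.0000).
Solving J·Δ = −F gives Δ = (1.6510, 0.1940).
Then the next iterate is (p, q)₁ = (-1.3490, -1.3060).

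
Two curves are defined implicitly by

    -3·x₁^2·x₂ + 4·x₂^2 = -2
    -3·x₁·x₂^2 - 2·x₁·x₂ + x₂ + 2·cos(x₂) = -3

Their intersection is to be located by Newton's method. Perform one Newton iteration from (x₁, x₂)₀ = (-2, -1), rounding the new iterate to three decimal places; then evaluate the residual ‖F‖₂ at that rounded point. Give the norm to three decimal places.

At (-2, -1): F = (18.000, 5.08060).
Jacobian J = [[-6·x₁·x₂, -3·x₁^2 + 8·x₂], [-3·x₂^2 - 2·x₂, -6·x₁·x₂ - 2·x₁ - 2·sin(x₂) + 1]].
At the point, J = [[-12.000, -20.000], [-1.000, -5.31706]] (det J = 43.80470).
Solving J·Δ = −F gives Δ = (-0.135, 0.981).
Then the next iterate is (x₁, x₂)₁ = (-2.135, -0.019).
Re-evaluating at (-2.135, -0.019): F = (2.26126, 4.90182), so ‖F‖₂ = 5.398.

5.398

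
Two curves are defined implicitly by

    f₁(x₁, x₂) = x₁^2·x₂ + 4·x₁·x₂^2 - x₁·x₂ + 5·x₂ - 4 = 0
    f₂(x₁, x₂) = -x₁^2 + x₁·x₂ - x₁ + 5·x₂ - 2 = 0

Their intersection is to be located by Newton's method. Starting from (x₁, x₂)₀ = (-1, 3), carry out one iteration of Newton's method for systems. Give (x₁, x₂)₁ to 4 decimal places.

(-1.5341, 1.0341)

At (-1, 3): F = (-19.0000, 10.0000).
Jacobian J = [[2·x₁·x₂ + 4·x₂^2 - x₂, x₁^2 + 8·x₁·x₂ - x₁ + 5], [-2·x₁ + x₂ - 1, x₁ + 5]].
At the point, J = [[27.0000, -17.0000], [4.0000, 4.0000]] (det J = 176.0000).
Solving J·Δ = −F gives Δ = (-0.5341, -1.9659).
Then the next iterate is (x₁, x₂)₁ = (-1.5341, 1.0341).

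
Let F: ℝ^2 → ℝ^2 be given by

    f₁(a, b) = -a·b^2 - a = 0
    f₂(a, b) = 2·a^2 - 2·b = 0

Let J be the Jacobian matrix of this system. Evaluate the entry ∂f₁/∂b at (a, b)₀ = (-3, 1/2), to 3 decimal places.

∂f₁/∂b = -2·a·b.
At (-3, 1/2) this is 3.000.

3.000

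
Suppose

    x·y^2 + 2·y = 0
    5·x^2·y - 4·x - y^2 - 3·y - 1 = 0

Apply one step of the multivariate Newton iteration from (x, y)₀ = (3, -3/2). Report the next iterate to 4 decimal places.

At (3, -3/2): F = (3.7500, -78.2500).
Jacobian J = [[y^2, 2·x·y + 2], [10·x·y - 4, 5·x^2 - 2·y - 3]].
At the point, J = [[2.2500, -7.0000], [-49.0000, 45.0000]] (det J = -241.7500).
Solving J·Δ = −F gives Δ = (-1.5677, 0.0318).
Then the next iterate is (x, y)₁ = (1.4323, -1.4682).

(1.4323, -1.4682)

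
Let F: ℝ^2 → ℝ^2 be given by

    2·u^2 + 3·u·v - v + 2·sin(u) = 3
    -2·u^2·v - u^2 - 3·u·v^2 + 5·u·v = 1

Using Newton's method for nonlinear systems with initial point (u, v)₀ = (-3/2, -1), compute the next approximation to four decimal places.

At (-3/2, -1): F = (5.005010, 13.2500).
Jacobian J = [[4·u + 3·v + 2·cos(u), 3·u - 1], [-4·u·v - 2·u - 3·v^2 + 5·v, -2·u^2 - 6·u·v + 5·u]].
At the point, J = [[-8.858526, -5.5000], [-11.0000, -21.0000]] (det J = 125.529038).
Solving J·Δ = −F gives Δ = (0.2568, 0.4965).
Then the next iterate is (u, v)₁ = (-1.2432, -0.5035).

(-1.2432, -0.5035)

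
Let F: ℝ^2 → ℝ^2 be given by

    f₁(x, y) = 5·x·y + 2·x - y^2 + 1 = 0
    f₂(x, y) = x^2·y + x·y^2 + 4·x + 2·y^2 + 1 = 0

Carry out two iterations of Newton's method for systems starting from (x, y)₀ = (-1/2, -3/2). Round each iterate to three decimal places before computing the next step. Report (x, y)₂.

At (-1/2, -3/2): F = (1.500, 2.000).
Jacobian J = [[5·y + 2, 5·x - 2·y], [2·x·y + y^2 + 4, x^2 + 2·x·y + 4·y]].
At the point, J = [[-5.500, 0.500], [7.750, -4.250]] (det J = 19.500).
Solving J·Δ = −F gives Δ = (0.378, 1.160).
Then the next iterate is (x, y)₁ = (-0.122, -0.340).
Round to (-0.122, -0.340) and repeat: F = (0.84780, 0.72404), J = [[0.300, 0.070], [4.19856, -1.26216]].
Δ = (-1.666, -4.970), so (x, y)₂ = (-1.788, -5.310).

(-1.788, -5.310)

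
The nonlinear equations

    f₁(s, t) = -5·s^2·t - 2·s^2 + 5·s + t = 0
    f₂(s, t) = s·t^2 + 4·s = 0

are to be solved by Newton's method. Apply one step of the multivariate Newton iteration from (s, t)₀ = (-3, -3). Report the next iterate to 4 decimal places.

At (-3, -3): F = (99.0000, -39.0000).
Jacobian J = [[-10·s·t - 4·s + 5, -5·s^2 + 1], [t^2 + 4, 2·s·t]].
At the point, J = [[-73.0000, -44.0000], [13.0000, 18.0000]] (det J = -742.0000).
Solving J·Δ = −F gives Δ = (0.0889, 2.1024).
Then the next iterate is (s, t)₁ = (-2.9111, -0.8976).

(-2.9111, -0.8976)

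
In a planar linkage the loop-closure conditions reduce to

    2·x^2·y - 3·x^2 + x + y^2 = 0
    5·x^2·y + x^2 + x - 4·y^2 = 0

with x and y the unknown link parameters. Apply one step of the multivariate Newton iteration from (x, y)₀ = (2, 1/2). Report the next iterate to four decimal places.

(1.0810, 0.4241)

At (2, 1/2): F = (-5.7500, 15.0000).
Jacobian J = [[4·x·y - 6·x + 1, 2·x^2 + 2·y], [10·x·y + 2·x + 1, 5·x^2 - 8·y]].
At the point, J = [[-7.0000, 9.0000], [15.0000, 16.0000]] (det J = -247.0000).
Solving J·Δ = −F gives Δ = (-0.9190, -0.0759).
Then the next iterate is (x, y)₁ = (1.0810, 0.4241).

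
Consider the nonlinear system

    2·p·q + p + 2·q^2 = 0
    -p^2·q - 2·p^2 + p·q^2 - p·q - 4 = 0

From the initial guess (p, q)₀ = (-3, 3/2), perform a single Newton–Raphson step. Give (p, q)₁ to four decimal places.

(-1.1250, 1.7021)

At (-3, 3/2): F = (-7.5000, -37.7500).
Jacobian J = [[2·q + 1, 2·p + 4·q], [-2·p·q - 4·p + q^2 - q, -p^2 + 2·p·q - p]].
At the point, J = [[4.0000, 0.0000], [21.7500, -15.0000]] (det J = -60.0000).
Solving J·Δ = −F gives Δ = (1.8750, 0.2021).
Then the next iterate is (p, q)₁ = (-1.1250, 1.7021).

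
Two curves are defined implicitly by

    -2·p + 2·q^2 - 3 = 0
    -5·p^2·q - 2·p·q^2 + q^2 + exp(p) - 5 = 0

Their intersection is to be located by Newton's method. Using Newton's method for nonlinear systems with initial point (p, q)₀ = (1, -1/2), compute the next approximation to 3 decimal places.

(0.201, -1.951)

At (1, -1/2): F = (-4.500, -0.03172).
Jacobian J = [[-2, 4·q], [-10·p·q - 2·q^2 + exp(p), -5·p^2 - 4·p·q + 2·q]].
At the point, J = [[-2.000, -2.000], [7.21828, -4.000]] (det J = 22.43656).
Solving J·Δ = −F gives Δ = (-0.799, -1.451).
Then the next iterate is (p, q)₁ = (0.201, -1.951).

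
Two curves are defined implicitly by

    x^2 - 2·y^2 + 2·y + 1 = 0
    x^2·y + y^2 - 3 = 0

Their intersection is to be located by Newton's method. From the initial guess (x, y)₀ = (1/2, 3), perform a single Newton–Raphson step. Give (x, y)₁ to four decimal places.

At (1/2, 3): F = (-10.7500, 6.7500).
Jacobian J = [[2·x, -4·y + 2], [2·x·y, x^2 + 2·y]].
At the point, J = [[1.0000, -10.0000], [3.0000, 6.2500]] (det J = 36.2500).
Solving J·Δ = −F gives Δ = (-0.0086, -1.0759).
Then the next iterate is (x, y)₁ = (0.4914, 1.9241).

(0.4914, 1.9241)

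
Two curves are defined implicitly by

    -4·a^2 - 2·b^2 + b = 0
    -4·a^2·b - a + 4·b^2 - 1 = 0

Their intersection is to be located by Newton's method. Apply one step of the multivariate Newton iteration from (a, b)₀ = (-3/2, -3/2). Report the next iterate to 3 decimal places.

At (-3/2, -3/2): F = (-15.000, 23.000).
Jacobian J = [[-8·a, -4·b + 1], [-8·a·b - 1, -4·a^2 + 8·b]].
At the point, J = [[12.000, 7.000], [-19.000, -21.000]] (det J = -119.000).
Solving J·Δ = −F gives Δ = (1.294, -0.076).
Then the next iterate is (a, b)₁ = (-0.206, -1.576).

(-0.206, -1.576)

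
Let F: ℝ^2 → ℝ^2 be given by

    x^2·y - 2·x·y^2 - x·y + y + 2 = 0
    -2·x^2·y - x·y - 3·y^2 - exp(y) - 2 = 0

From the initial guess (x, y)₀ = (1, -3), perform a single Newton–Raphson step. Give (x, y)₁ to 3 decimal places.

At (1, -3): F = (-19.000, -20.04979).
Jacobian J = [[2·x·y - 2·y^2 - y, x^2 - 4·x·y - x + 1], [-4·x·y - y, -2·x^2 - x - 6·y - exp(y)]].
At the point, J = [[-21.000, 13.000], [15.000, 14.95021]] (det J = -508.95447).
Solving J·Δ = −F gives Δ = (-0.046, 1.387).
Then the next iterate is (x, y)₁ = (0.954, -1.613).

(0.954, -1.613)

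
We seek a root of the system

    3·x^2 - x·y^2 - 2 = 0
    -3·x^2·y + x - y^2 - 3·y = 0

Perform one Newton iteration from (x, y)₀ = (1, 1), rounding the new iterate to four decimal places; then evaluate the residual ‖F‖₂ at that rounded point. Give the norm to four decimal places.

1.3503

At (1, 1): F = (0.0000, -6.0000).
Jacobian J = [[6·x - y^2, -2·x·y], [-6·x·y + 1, -3·x^2 - 2·y - 3]].
At the point, J = [[5.0000, -2.0000], [-5.0000, -8.0000]] (det J = -50.0000).
Solving J·Δ = −F gives Δ = (-0.2400, -0.6000).
Then the next iterate is (x, y)₁ = (0.7600, 0.4000).
Re-evaluating at (0.7600, 0.4000): F = (-0.3888, -1.293120), so ‖F‖₂ = 1.3503.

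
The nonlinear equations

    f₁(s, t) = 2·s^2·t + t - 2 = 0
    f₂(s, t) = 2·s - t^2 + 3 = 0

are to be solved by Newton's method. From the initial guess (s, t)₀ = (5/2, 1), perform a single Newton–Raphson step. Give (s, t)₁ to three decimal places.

At (5/2, 1): F = (11.500, 7.000).
Jacobian J = [[4·s·t, 2·s^2 + 1], [2, -2·t]].
At the point, J = [[10.000, 13.500], [2.000, -2.000]] (det J = -47.000).
Solving J·Δ = −F gives Δ = (-2.500, 1.000).
Then the next iterate is (s, t)₁ = (0.000, 2.000).

(0.000, 2.000)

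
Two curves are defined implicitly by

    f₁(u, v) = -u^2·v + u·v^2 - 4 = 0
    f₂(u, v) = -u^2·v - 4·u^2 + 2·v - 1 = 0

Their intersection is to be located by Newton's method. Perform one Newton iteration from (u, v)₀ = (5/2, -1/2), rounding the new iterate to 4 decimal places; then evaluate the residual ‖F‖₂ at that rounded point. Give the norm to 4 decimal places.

At (5/2, -1/2): F = (-0.2500, -23.8750).
Jacobian J = [[-2·u·v + v^2, -u^2 + 2·u·v], [-2·u·v - 8·u, -u^2 + 2]].
At the point, J = [[2.7500, -8.7500], [-17.5000, -4.2500]] (det J = -164.8125).
Solving J·Δ = −F gives Δ = (-1.2611, -0.4249).
Then the next iterate is (u, v)₁ = (1.2389, -0.9249).
Re-evaluating at (1.2389, -0.9249): F = (-1.520591, -7.569689), so ‖F‖₂ = 7.7209.

7.7209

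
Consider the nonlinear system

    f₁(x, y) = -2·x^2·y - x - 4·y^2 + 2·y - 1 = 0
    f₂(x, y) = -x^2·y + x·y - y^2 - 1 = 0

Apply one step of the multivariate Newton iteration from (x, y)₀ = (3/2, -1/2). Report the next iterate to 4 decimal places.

At (3/2, -1/2): F = (-2.2500, -0.8750).
Jacobian J = [[-4·x·y - 1, -2·x^2 - 8·y + 2], [-2·x·y + y, -x^2 + x - 2·y]].
At the point, J = [[2.0000, 1.5000], [1.0000, 0.2500]] (det J = -1.0000).
Solving J·Δ = −F gives Δ = (0.7500, 0.5000).
Then the next iterate is (x, y)₁ = (2.2500, 0.0000).

(2.2500, 0.0000)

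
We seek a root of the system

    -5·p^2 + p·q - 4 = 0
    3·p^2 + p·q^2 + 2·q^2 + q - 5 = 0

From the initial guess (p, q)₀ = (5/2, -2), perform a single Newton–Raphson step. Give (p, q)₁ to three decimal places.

At (5/2, -2): F = (-40.250, 29.750).
Jacobian J = [[-10·p + q, p], [6·p + q^2, 2·p·q + 4·q + 1]].
At the point, J = [[-27.000, 2.500], [19.000, -17.000]] (det J = 411.500).
Solving J·Δ = −F gives Δ = (-1.482, 0.094).
Then the next iterate is (p, q)₁ = (1.018, -1.906).

(1.018, -1.906)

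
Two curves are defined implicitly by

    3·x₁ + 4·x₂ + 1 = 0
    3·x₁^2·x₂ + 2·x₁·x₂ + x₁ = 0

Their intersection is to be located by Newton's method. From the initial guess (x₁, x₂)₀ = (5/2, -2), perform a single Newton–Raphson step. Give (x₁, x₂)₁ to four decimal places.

(1.5560, -1.4170)

At (5/2, -2): F = (0.5000, -45.0000).
Jacobian J = [[3, 4], [6·x₁·x₂ + 2·x₂ + 1, 3·x₁^2 + 2·x₁]].
At the point, J = [[3.0000, 4.0000], [-33.0000, 23.7500]] (det J = 203.2500).
Solving J·Δ = −F gives Δ = (-0.9440, 0.5830).
Then the next iterate is (x₁, x₂)₁ = (1.5560, -1.4170).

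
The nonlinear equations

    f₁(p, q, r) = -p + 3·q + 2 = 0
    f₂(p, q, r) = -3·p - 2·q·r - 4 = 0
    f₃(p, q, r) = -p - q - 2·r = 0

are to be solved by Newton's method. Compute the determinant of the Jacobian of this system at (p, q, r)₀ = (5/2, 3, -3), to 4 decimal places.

18.0000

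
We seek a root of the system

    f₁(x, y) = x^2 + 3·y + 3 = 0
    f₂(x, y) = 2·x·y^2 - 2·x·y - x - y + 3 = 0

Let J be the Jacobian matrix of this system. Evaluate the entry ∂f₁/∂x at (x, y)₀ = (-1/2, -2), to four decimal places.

-1.0000

∂f₁/∂x = 2·x.
At (-1/2, -2) this is -1.0000.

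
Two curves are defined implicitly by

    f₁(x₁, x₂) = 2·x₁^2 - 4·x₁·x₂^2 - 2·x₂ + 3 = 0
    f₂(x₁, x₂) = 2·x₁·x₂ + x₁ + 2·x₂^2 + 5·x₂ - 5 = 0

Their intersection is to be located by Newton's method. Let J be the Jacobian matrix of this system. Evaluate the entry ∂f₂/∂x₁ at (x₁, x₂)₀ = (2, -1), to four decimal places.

-1.0000

∂f₂/∂x₁ = 2·x₂ + 1.
At (2, -1) this is -1.0000.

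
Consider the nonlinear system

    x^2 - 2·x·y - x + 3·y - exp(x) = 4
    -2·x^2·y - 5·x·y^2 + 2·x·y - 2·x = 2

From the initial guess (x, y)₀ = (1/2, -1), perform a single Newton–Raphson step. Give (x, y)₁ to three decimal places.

(2.474, 2.603)

At (1/2, -1): F = (-7.89872, -6.000).
Jacobian J = [[2·x - 2·y - exp(x) - 1, -2·x + 3], [-4·x·y - 5·y^2 + 2·y - 2, -2·x^2 - 10·x·y + 2·x]].
At the point, J = [[0.35128, 2.000], [-7.000, 5.500]] (det J = 15.93203).
Solving J·Δ = −F gives Δ = (1.974, 3.603).
Then the next iterate is (x, y)₁ = (2.474, 2.603).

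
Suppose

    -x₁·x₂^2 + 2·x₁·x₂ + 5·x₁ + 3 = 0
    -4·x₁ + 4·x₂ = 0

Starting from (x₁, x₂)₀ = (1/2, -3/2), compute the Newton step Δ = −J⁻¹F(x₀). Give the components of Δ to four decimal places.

At (1/2, -3/2): F = (2.8750, -8.0000).
Jacobian J = [[-x₂^2 + 2·x₂ + 5, -2·x₁·x₂ + 2·x₁], [-4, 4]].
At the point, J = [[-0.2500, 2.5000], [-4.0000, 4.0000]] (det J = 9.0000).
Solving J·Δ = −F gives Δ = (-3.5000, -1.5000).

(-3.5000, -1.5000)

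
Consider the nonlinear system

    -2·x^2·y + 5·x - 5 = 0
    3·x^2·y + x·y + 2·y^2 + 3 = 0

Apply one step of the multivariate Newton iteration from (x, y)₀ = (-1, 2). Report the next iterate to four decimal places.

(0.0000, 1.5000)

At (-1, 2): F = (-14.0000, 15.0000).
Jacobian J = [[-4·x·y + 5, -2·x^2], [6·x·y + y, 3·x^2 + x + 4·y]].
At the point, J = [[13.0000, -2.0000], [-10.0000, 10.0000]] (det J = 110.0000).
Solving J·Δ = −F gives Δ = (1.0000, -0.5000).
Then the next iterate is (x, y)₁ = (0.0000, 1.5000).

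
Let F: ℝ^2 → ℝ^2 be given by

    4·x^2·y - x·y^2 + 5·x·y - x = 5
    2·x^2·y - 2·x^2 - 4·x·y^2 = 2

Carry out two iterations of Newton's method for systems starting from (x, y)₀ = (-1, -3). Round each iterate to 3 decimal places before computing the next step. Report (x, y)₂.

(-0.344, -1.524)

At (-1, -3): F = (8.000, 26.000).
Jacobian J = [[8·x·y - y^2 + 5·y - 1, 4·x^2 - 2·x·y + 5·x], [4·x·y - 4·x - 4·y^2, 2·x^2 - 8·x·y]].
At the point, J = [[-1.000, -7.000], [-20.000, -22.000]] (det J = -118.000).
Solving J·Δ = −F gives Δ = (0.051, 1.136).
Then the next iterate is (x, y)₁ = (-0.949, -1.864).
Round to (-0.949, -1.864) and repeat: F = (1.37610, 6.03054), J = [[0.35699, -4.68047], [-3.02624, -12.35029]].
Δ = (0.605, 0.340), so (x, y)₂ = (-0.344, -1.524).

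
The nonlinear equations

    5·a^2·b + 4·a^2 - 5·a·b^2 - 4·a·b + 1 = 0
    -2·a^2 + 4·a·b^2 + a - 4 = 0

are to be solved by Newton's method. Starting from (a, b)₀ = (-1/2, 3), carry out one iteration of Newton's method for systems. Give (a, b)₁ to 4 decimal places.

At (-1/2, 3): F = (34.2500, -23.0000).
Jacobian J = [[10·a·b + 8·a - 5·b^2 - 4·b, 5·a^2 - 10·a·b - 4·a], [-4·a + 4·b^2 + 1, 8·a·b]].
At the point, J = [[-76.0000, 18.2500], [39.0000, -12.0000]] (det J = 200.2500).
Solving J·Δ = −F gives Δ = (-0.0437, -2.0587).
Then the next iterate is (a, b)₁ = (-0.5437, 0.9413).

(-0.5437, 0.9413)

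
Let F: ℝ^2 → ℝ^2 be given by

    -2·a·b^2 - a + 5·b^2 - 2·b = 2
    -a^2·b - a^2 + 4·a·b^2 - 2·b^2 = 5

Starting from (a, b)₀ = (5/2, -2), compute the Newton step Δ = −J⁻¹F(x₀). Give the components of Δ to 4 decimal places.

(-0.2217, 0.7476)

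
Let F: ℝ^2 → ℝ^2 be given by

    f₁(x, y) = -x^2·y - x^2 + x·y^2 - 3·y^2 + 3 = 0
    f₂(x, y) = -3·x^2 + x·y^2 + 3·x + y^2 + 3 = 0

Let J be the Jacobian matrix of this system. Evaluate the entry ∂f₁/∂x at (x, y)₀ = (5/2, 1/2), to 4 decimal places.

-7.2500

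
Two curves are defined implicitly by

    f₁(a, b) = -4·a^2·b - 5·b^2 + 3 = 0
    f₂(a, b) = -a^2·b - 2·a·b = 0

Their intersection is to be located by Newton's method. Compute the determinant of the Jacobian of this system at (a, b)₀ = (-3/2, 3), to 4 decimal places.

144.0000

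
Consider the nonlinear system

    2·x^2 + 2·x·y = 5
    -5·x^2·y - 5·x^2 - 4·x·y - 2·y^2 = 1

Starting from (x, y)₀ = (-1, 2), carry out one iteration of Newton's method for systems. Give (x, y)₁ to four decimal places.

(-1.7045, -1.5000)

At (-1, 2): F = (-7.0000, -16.0000).
Jacobian J = [[4·x + 2·y, 2·x], [-10·x·y - 10·x - 4·y, -5·x^2 - 4·x - 4·y]].
At the point, J = [[0.0000, -2.0000], [22.0000, -9.0000]] (det J = 44.0000).
Solving J·Δ = −F gives Δ = (-0.7045, -3.5000).
Then the next iterate is (x, y)₁ = (-1.7045, -1.5000).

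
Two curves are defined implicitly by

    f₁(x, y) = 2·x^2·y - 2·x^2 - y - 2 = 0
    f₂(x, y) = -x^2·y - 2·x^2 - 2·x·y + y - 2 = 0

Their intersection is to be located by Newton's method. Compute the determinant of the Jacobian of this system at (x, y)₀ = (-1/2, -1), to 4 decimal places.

8.5000

J = [[4·x·y - 4·x, 2·x^2 - 1], [-2·x·y - 4·x - 2·y, -x^2 - 2·x + 1]].
At the point, J = [[4.0000, -0.5000], [3.0000, 1.7500]].
det J = 8.5000.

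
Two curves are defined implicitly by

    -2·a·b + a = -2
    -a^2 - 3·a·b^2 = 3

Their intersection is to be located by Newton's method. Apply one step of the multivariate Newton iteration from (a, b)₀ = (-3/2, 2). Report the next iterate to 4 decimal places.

(1.4167, 2.7500)

At (-3/2, 2): F = (6.5000, 12.7500).
Jacobian J = [[-2·b + 1, -2·a], [-2·a - 3·b^2, -6·a·b]].
At the point, J = [[-3.0000, 3.0000], [-9.0000, 18.0000]] (det J = -27.0000).
Solving J·Δ = −F gives Δ = (2.9167, 0.7500).
Then the next iterate is (a, b)₁ = (1.4167, 2.7500).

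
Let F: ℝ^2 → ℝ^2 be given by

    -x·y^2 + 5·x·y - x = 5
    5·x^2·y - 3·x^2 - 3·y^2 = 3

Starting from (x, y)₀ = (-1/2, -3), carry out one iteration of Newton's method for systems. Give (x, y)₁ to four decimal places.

(-0.6187, -1.0968)

At (-1/2, -3): F = (7.5000, -34.5000).
Jacobian J = [[-y^2 + 5·y - 1, -2·x·y + 5·x], [10·x·y - 6·x, 5·x^2 - 6·y]].
At the point, J = [[-25.0000, -5.5000], [18.0000, 19.2500]] (det J = -382.2500).
Solving J·Δ = −F gives Δ = (-0.1187, 1.9032).
Then the next iterate is (x, y)₁ = (-0.6187, -1.0968).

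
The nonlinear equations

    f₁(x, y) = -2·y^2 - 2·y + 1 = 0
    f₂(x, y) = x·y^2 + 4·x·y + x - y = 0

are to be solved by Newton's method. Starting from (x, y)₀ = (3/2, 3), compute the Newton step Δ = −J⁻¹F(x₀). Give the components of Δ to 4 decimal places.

At (3/2, 3): F = (-23.0000, 30.0000).
Jacobian J = [[0, -4·y - 2], [y^2 + 4·y + 1, 2·x·y + 4·x - 1]].
At the point, J = [[0.0000, -14.0000], [22.0000, 14.0000]] (det J = 308.0000).
Solving J·Δ = −F gives Δ = (-0.3182, -1.6429).

(-0.3182, -1.6429)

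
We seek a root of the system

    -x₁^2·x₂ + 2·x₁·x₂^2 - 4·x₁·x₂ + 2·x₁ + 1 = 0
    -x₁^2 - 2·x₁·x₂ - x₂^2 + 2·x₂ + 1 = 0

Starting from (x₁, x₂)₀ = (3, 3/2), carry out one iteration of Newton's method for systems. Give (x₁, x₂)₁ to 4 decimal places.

(2.1308, 0.2962)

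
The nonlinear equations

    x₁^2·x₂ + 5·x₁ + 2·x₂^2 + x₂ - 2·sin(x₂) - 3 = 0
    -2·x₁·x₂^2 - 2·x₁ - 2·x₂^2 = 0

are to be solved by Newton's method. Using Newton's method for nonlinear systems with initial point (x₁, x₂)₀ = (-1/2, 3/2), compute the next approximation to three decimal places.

At (-1/2, 3/2): F = (-1.11999, -1.250).
Jacobian J = [[2·x₁·x₂ + 5, x₁^2 + 4·x₂ - 2·cos(x₂) + 1], [-2·x₂^2 - 2, -4·x₁·x₂ - 4·x₂]].
At the point, J = [[3.500, 7.10853], [-6.500, -3.000]] (det J = 35.70542).
Solving J·Δ = −F gives Δ = (-0.343, 0.326).
Then the next iterate is (x₁, x₂)₁ = (-0.843, 1.826).

(-0.843, 1.826)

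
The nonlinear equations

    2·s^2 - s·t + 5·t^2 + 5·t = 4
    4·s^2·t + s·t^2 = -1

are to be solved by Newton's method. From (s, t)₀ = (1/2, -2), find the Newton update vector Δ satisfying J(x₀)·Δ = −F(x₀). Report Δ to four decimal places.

(0.1212, 0.5152)

At (1/2, -2): F = (7.5000, 1.0000).
Jacobian J = [[4·s - t, -s + 10·t + 5], [8·s·t + t^2, 4·s^2 + 2·s·t]].
At the point, J = [[4.0000, -15.5000], [-4.0000, -1.0000]] (det J = -66.0000).
Solving J·Δ = −F gives Δ = (0.1212, 0.5152).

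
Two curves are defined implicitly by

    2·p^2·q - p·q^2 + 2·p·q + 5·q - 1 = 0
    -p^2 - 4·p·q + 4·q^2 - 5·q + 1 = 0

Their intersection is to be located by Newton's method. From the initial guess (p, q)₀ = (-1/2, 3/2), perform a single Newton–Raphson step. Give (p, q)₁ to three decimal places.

(-3.615, -0.814)

At (-1/2, 3/2): F = (6.875, 5.250).
Jacobian J = [[4·p·q - q^2 + 2·q, 2·p^2 - 2·p·q + 2·p + 5], [-2·p - 4·q, -4·p + 8·q - 5]].
At the point, J = [[-2.250, 6.000], [-5.000, 9.000]] (det J = 9.750).
Solving J·Δ = −F gives Δ = (-3.115, -2.314).
Then the next iterate is (p, q)₁ = (-3.615, -0.814).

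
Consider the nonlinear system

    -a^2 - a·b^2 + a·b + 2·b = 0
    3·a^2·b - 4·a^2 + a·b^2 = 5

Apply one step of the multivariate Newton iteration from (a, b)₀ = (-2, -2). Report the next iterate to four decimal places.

At (-2, -2): F = (4.0000, -53.0000).
Jacobian J = [[-2·a - b^2 + b, -2·a·b + a + 2], [6·a·b - 8·a + b^2, 3·a^2 + 2·a·b]].
At the point, J = [[-2.0000, -8.0000], [44.0000, 20.0000]] (det J = 312.0000).
Solving J·Δ = −F gives Δ = (1.1026, 0.2244).
Then the next iterate is (a, b)₁ = (-0.8974, -1.7756).

(-0.8974, -1.7756)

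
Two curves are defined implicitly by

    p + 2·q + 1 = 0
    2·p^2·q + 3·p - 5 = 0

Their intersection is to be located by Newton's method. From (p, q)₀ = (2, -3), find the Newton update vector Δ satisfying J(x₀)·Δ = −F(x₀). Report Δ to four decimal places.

(-0.4400, 1.7200)

At (2, -3): F = (-3.0000, -23.0000).
Jacobian J = [[1, 2], [4·p·q + 3, 2·p^2]].
At the point, J = [[1.0000, 2.0000], [-21.0000, 8.0000]] (det J = 50.0000).
Solving J·Δ = −F gives Δ = (-0.4400, 1.7200).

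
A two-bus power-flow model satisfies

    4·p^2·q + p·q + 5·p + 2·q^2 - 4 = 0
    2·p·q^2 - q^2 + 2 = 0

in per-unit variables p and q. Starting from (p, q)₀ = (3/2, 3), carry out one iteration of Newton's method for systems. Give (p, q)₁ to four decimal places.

(-0.0122, 3.6016)

At (3/2, 3): F = (53.0000, 20.0000).
Jacobian J = [[8·p·q + q + 5, 4·p^2 + p + 4·q], [2·q^2, 4·p·q - 2·q]].
At the point, J = [[44.0000, 22.5000], [18.0000, 12.0000]] (det J = 123.0000).
Solving J·Δ = −F gives Δ = (-1.5122, 0.6016).
Then the next iterate is (p, q)₁ = (-0.0122, 3.6016).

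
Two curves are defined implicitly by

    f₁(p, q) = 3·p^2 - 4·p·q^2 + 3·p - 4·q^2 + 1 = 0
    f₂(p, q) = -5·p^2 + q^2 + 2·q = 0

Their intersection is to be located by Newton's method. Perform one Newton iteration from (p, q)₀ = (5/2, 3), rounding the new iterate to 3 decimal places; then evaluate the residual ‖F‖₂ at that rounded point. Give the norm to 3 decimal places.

29.365

At (5/2, 3): F = (-98.750, -16.250).
Jacobian J = [[6·p - 4·q^2 + 3, -8·p·q - 8·q], [-10·p, 2·q + 2]].
At the point, J = [[-18.000, -84.000], [-25.000, 8.000]] (det J = -2244.000).
Solving J·Δ = −F gives Δ = (-0.960, -0.970).
Then the next iterate is (p, q)₁ = (1.540, 2.030).
Re-evaluating at (1.540, 2.030): F = (-29.13354, -3.67710), so ‖F‖₂ = 29.365.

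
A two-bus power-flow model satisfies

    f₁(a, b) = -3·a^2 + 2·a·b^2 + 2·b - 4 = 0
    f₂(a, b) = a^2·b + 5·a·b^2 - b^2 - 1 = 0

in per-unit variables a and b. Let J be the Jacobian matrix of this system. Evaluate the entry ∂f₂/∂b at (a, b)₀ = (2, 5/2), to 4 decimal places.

49.0000

∂f₂/∂b = a^2 + 10·a·b - 2·b.
At (2, 5/2) this is 49.0000.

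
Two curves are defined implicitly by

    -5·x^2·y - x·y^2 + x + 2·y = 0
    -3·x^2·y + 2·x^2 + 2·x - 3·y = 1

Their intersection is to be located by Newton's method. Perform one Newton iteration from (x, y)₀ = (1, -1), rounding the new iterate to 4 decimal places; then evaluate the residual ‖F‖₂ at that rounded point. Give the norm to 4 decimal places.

1.4682

At (1, -1): F = (3.0000, 9.0000).
Jacobian J = [[-10·x·y - y^2 + 1, -5·x^2 - 2·x·y + 2], [-6·x·y + 4·x + 2, -3·x^2 - 3]].
At the point, J = [[10.0000, -1.0000], [12.0000, -6.0000]] (det J = -48.0000).
Solving J·Δ = −F gives Δ = (-0.1875, 1.1250).
Then the next iterate is (x, y)₁ = (0.8125, 0.1250).
Re-evaluating at (0.8125, 0.1250): F = (0.637207, 1.322754), so ‖F‖₂ = 1.4682.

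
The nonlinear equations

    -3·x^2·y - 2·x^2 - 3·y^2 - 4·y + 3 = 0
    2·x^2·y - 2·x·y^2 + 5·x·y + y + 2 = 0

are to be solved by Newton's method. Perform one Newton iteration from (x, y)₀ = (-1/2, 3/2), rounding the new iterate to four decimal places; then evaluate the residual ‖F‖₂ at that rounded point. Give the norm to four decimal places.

4.4719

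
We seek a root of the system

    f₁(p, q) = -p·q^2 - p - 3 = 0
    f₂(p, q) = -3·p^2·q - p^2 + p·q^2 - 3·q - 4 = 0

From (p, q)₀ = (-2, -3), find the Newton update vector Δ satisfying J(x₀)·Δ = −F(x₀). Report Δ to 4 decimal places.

(0.7195, 0.8171)

At (-2, -3): F = (17.0000, 19.0000).
Jacobian J = [[-q^2 - 1, -2·p·q], [-6·p·q - 2·p + q^2, -3·p^2 + 2·p·q - 3]].
At the point, J = [[-10.0000, -12.0000], [-23.0000, -3.0000]] (det J = -246.0000).
Solving J·Δ = −F gives Δ = (0.7195, 0.8171).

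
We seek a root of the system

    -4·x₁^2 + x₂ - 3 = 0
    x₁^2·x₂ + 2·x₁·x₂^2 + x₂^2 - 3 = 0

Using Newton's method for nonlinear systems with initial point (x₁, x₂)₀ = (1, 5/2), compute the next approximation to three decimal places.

At (1, 5/2): F = (-4.500, 18.250).
Jacobian J = [[-8·x₁, 1], [2·x₁·x₂ + 2·x₂^2, x₁^2 + 4·x₁·x₂ + 2·x₂]].
At the point, J = [[-8.000, 1.000], [17.500, 16.000]] (det J = -145.500).
Solving J·Δ = −F gives Δ = (-0.620, -0.462).
Then the next iterate is (x₁, x₂)₁ = (0.380, 2.038).

(0.380, 2.038)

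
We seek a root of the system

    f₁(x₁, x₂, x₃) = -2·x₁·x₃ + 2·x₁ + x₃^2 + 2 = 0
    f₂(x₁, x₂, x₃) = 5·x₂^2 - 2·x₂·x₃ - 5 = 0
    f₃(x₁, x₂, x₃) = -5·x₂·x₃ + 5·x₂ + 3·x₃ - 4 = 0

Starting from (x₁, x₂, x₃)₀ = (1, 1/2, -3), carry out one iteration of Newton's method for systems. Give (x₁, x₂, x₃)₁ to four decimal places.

(-0.6691, 0.6324, -2.2941)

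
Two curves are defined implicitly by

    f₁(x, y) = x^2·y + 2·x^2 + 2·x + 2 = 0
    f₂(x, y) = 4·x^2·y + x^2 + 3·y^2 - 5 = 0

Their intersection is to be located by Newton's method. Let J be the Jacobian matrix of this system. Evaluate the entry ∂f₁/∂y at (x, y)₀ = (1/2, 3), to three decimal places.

0.250

∂f₁/∂y = x^2.
At (1/2, 3) this is 0.250.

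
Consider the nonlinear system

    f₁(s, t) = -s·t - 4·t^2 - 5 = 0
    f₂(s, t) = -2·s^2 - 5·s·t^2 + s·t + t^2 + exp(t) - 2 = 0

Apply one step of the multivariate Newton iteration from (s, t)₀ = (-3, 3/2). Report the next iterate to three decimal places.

(-9.045, 1.452)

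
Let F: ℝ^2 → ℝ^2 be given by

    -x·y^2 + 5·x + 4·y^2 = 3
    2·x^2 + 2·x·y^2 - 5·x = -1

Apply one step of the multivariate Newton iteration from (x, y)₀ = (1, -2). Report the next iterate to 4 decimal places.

At (1, -2): F = (14.0000, 6.0000).
Jacobian J = [[-y^2 + 5, -2·x·y + 8·y], [4·x + 2·y^2 - 5, 4·x·y]].
At the point, J = [[1.0000, -12.0000], [7.0000, -8.0000]] (det J = 76.0000).
Solving J·Δ = −F gives Δ = (0.5263, 1.2105).
Then the next iterate is (x, y)₁ = (1.5263, -0.7895).

(1.5263, -0.7895)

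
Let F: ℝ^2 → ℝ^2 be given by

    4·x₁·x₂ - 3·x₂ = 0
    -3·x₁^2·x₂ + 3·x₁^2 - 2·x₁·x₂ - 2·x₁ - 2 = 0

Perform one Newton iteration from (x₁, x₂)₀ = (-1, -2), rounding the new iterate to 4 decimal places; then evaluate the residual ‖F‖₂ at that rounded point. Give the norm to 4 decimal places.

At (-1, -2): F = (14.0000, 5.0000).
Jacobian J = [[4·x₂, 4·x₁ - 3], [-6·x₁·x₂ + 6·x₁ - 2·x₂ - 2, -3·x₁^2 - 2·x₁]].
At the point, J = [[-8.0000, -7.0000], [-16.0000, -1.0000]] (det J = -104.0000).
Solving J·Δ = −F gives Δ = (0.2019, 1.7692).
Then the next iterate is (x₁, x₂)₁ = (-0.7981, -0.2308).
Re-evaluating at (-0.7981, -0.2308): F = (1.429206, 1.579721), so ‖F‖₂ = 2.1303.

2.1303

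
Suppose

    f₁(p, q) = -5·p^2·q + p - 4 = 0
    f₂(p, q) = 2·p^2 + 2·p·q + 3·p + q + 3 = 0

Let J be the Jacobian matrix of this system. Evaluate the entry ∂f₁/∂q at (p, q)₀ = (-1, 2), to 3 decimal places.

-5.000

∂f₁/∂q = -5·p^2.
At (-1, 2) this is -5.000.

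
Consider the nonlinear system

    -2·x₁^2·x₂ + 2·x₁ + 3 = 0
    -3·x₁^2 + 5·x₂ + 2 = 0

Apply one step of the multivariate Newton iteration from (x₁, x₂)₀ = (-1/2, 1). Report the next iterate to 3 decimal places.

At (-1/2, 1): F = (1.500, 6.250).
Jacobian J = [[-4·x₁·x₂ + 2, -2·x₁^2], [-6·x₁, 5]].
At the point, J = [[4.000, -0.500], [3.000, 5.000]] (det J = 21.500).
Solving J·Δ = −F gives Δ = (-0.494, -0.953).
Then the next iterate is (x₁, x₂)₁ = (-0.994, 0.047).

(-0.994, 0.047)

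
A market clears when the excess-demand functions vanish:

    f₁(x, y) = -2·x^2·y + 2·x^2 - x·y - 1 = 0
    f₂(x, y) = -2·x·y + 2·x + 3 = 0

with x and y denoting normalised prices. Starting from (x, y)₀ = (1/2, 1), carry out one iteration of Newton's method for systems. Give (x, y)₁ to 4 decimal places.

At (1/2, 1): F = (-1.5000, 3.0000).
Jacobian J = [[-4·x·y + 4·x - y, -2·x^2 - x], [-2·y + 2, -2·x]].
At the point, J = [[-1.0000, -1.0000], [0.0000, -1.0000]] (det J = 1.0000).
Solving J·Δ = −F gives Δ = (-4.5000, 3.0000).
Then the next iterate is (x, y)₁ = (-4.0000, 4.0000).

(-4.0000, 4.0000)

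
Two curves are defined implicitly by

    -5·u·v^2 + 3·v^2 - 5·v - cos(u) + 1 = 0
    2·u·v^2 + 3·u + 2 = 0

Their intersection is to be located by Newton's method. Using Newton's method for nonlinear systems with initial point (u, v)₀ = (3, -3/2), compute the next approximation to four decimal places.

(-10.6545, -5.8283)

At (3, -3/2): F = (-17.510008, 24.5000).
Jacobian J = [[-5·v^2 + sin(u), -10·u·v + 6·v - 5], [2·v^2 + 3, 4·u·v]].
At the point, J = [[-11.108880, 31.0000], [7.5000, -18.0000]] (det J = -32.540160).
Solving J·Δ = −F gives Δ = (-13.6545, -4.3283).
Then the next iterate is (u, v)₁ = (-10.6545, -5.8283).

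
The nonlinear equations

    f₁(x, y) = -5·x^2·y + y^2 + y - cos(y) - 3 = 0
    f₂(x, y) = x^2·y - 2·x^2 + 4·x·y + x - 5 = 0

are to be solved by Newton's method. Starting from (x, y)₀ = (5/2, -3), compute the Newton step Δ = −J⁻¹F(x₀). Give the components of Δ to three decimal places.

(-8.011, -13.825)

At (5/2, -3): F = (97.73999, -63.750).
Jacobian J = [[-10·x·y, -5·x^2 + 2·y + sin(y) + 1], [2·x·y - 4·x + 4·y + 1, x^2 + 4·x]].
At the point, J = [[75.000, -36.39112], [-36.000, 16.250]] (det J = -91.33032).
Solving J·Δ = −F gives Δ = (-8.011, -13.825).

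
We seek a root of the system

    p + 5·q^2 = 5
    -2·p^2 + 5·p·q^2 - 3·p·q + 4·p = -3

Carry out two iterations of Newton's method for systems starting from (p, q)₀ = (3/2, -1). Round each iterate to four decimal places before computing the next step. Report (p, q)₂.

(-0.5988, -1.0650)

At (3/2, -1): F = (1.5000, 16.5000).
Jacobian J = [[1, 10·q], [-4·p + 5·q^2 - 3·q + 4, 10·p·q - 3·p]].
At the point, J = [[1.0000, -10.0000], [6.0000, -19.5000]] (det J = 40.5000).
Solving J·Δ = −F gives Δ = (-3.3519, -0.1852).
Then the next iterate is (p, q)₁ = (-1.8519, -1.1852).
Round to (-1.8519, -1.1852) and repeat: F = (0.171595, -30.858094), J = [[1.0000, -11.8520], [21.986695, 27.504419]].
Δ = (1.2531, 0.1202), so (p, q)₂ = (-0.5988, -1.0650).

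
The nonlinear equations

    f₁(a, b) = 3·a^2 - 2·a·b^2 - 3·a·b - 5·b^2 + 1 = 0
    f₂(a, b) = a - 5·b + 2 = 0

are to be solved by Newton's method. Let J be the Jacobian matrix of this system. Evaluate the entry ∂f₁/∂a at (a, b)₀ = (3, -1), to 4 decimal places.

19.0000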